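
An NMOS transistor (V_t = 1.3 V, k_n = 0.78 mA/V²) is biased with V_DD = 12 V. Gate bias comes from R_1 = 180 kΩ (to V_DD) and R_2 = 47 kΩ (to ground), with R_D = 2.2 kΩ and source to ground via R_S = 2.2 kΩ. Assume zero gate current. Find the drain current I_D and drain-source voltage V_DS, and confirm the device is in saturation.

I_D ≈ 0.21 mA, V_DS ≈ 11 V

V_G = V_DD·R_2/(R_1+R_2) = 12×47/227 = 2.48 V.
Assume saturation: I_D = (k_n/2)(V_GS − V_t)² with V_GS = V_G − I_D·R_S = 2.48 − 2.2·I_D.
Substituting gives 1.89·I_D² − 3.03·I_D + 0.547 = 0, with roots I_D = 0.207 or 1.4 mA.
The root I_D = 1.4 mA gives V_GS = -0.594 V ≤ V_t, so take I_D = 0.207 mA.
Then V_GS = 2.03 V and V_DS = V_DD − I_D(R_D+R_S) = 12 − 0.207×4.4 = 11.1 V.
Saturation requires V_DS ≥ V_GS − V_t = 0.729 V; 11.1 ≥ 0.729 ✓.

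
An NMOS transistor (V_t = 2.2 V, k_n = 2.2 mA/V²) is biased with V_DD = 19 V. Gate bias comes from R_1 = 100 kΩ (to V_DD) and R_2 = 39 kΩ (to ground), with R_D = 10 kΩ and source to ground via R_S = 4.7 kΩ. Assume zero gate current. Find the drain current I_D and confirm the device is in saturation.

V_G = V_DD·R_2/(R_1+R_2) = 19×39/139 = 5.33 V.
Assume saturation: I_D = (k_n/2)(V_GS − V_t)² with V_GS = V_G − I_D·R_S = 5.33 − 4.7·I_D.
Substituting gives 24.3·I_D² − 33.4·I_D + 10.8 = 0, with roots I_D = 0.52 or 0.854 mA.
The root I_D = 0.854 mA gives V_GS = 1.32 V ≤ V_t, so take I_D = 0.52 mA.
Then V_GS = 2.89 V and V_DS = V_DD − I_D(R_D+R_S) = 19 − 0.52×14.7 = 11.4 V.
Saturation requires V_DS ≥ V_GS − V_t = 0.687 V; 11.4 ≥ 0.687 ✓.

I_D ≈ 0.52 mA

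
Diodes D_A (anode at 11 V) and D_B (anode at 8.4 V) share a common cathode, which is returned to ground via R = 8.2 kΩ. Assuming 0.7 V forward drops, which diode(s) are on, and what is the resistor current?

Assume both conduct. Then node N would need to be at both 11−0.7 = 10.3 V and 8.4−0.7 = 7.7 V, which is impossible.
Assume only D_A conducts: V_N = 11 − 0.7 = 10.3 V, so I_R = 10.3/8.2 = 1.26 mA.
Check D_B: its anode-to-cathode voltage is 8.4 − 10.3 = -1.9 V < 0.7 V, so it is off. The assumption is consistent.

Only D_A conducts; I_R ≈ 1.3 mA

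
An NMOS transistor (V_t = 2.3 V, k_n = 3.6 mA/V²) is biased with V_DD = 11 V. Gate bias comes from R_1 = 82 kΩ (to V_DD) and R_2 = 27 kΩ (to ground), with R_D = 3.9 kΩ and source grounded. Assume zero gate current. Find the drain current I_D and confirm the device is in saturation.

V_G = V_DD·R_2/(R_1+R_2) = 11×27/109 = 2.72 V. With the source grounded, V_GS = V_G = 2.72 V.
Assume saturation: I_D = (k_n/2)(V_GS − V_t)² = (3.6/2)×(2.72 − 2.3)² = 1.8×0.425² = 0.325 mA.
V_DS = V_DD − I_D·R_D = 11 − 0.325×3.9 = 9.73 V.
Saturation requires V_DS ≥ V_GS − V_t = 0.425 V; 9.73 ≥ 0.425 ✓.

I_D ≈ 0.32 mA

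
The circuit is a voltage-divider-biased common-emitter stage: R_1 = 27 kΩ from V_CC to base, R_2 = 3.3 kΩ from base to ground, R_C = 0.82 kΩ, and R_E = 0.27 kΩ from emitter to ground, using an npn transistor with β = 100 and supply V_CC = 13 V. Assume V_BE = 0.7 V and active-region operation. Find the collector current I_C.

I_C ≈ 2.4 mA

Thevenize the base divider: V_Th = V_CC·R_2/(R_1+R_2) = 13×3.3/30.3 = 1.42 V, R_Th = R_1‖R_2 = 2.94 kΩ.
Base-emitter loop: V_Th = I_B·R_Th + V_BE + (β+1)I_B·R_E, so I_B = (1.42 − 0.7) / (2.94 + 101×0.27) = 0.0237 mA.
I_C = β·I_B = 100×0.0237 = 2.37 mA, and I_E = (β+1)I_B = 2.39 mA.
V_CE = V_CC − I_C·R_C − I_E·R_E = 13 − 2.37×0.82 − 2.39×0.27 = 10.4 V.
V_CE = 10.4 V > 0.2 V confirms active-region operation.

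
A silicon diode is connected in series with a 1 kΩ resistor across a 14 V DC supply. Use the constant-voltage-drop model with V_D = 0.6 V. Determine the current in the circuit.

I ≈ 13 mA

KVL around the loop: 14 = V_D + I·R = 0.6 + I × 1 kΩ.
So I = (14 − 0.6) / 1 kΩ = 13.4 / 1 = 13.4 mA.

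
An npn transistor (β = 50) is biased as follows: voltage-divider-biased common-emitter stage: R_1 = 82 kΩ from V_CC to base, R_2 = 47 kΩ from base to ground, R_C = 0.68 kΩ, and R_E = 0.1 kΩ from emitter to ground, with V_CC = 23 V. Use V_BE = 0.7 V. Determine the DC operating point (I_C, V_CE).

Thevenize the base divider: V_Th = V_CC·R_2/(R_1+R_2) = 23×47/129 = 8.38 V, R_Th = R_1‖R_2 = 29.9 kΩ.
Base-emitter loop: V_Th = I_B·R_Th + V_BE + (β+1)I_B·R_E, so I_B = (8.38 − 0.7) / (29.9 + 51×0.1) = 0.22 mA.
I_C = β·I_B = 50×0.22 = 11 mA, and I_E = (β+1)I_B = 11.2 mA.
V_CE = V_CC − I_C·R_C − I_E·R_E = 23 − 11×0.68 − 11.2×0.1 = 14.4 V.
V_CE = 14.4 V > 0.2 V confirms active-region operation.

I_C ≈ 11 mA, V_CE ≈ 14 V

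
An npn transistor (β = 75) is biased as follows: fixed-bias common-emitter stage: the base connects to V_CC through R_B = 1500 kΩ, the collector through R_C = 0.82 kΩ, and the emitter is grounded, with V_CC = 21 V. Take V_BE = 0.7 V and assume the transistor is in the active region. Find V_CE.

Base loop: V_CC = I_B·R_B + V_BE, so I_B = (21 − 0.7)/1500 kΩ = 0.0135 mA.
In the active region I_C = β·I_B = 75 × 0.0135 = 1.01 mA.
Collector loop: V_CE = V_CC − I_C·R_C = 21 − 1.01×0.82 = 20.2 V.
Since V_CE = 20.2 V > V_CE(sat) ≈ 0.2 V, the transistor is in the active region as assumed.

V_CE ≈ 20 V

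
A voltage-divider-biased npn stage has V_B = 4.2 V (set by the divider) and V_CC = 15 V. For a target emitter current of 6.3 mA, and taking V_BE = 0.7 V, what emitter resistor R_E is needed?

V_E = V_B − V_BE = 4.2 − 0.7 = 3.5 V.
R_E = V_E / I_E = 3.5 / 6.3 = 0.556 kΩ.

R_E ≈ 0.56 kΩ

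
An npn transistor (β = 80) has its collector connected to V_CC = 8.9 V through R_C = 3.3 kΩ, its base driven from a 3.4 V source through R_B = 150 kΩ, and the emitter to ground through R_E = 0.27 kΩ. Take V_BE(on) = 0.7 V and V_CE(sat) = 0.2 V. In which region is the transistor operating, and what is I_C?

active; I_C ≈ 1.3 mA

Assume active. Base-emitter loop: I_B = (V_BB − V_BE)/(R_B + (β+1)R_E) = (3.4 − 0.7)/(150 + 81×0.27) = 0.0157 mA.
I_C = β·I_B = 80×0.0157 = 1.26 mA.
V_CE = V_CC − I_C·R_C − I_E·R_E = 8.9 − 1.26×3.3 − 1.27×0.27 = 4.41 V > V_CE(sat), so the active-region assumption holds.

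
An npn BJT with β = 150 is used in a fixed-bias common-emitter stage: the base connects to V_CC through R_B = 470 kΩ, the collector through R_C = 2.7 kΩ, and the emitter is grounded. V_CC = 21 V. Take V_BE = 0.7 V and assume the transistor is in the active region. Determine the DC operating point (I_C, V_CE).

I_C ≈ 6.5 mA, V_CE ≈ 3.5 V

Base loop: V_CC = I_B·R_B + V_BE, so I_B = (21 − 0.7)/470 kΩ = 0.0432 mA.
In the active region I_C = β·I_B = 150 × 0.0432 = 6.48 mA.
Collector loop: V_CE = V_CC − I_C·R_C = 21 − 6.48×2.7 = 3.51 V.
Since V_CE = 3.51 V > V_CE(sat) ≈ 0.2 V, the transistor is in the active region as assumed.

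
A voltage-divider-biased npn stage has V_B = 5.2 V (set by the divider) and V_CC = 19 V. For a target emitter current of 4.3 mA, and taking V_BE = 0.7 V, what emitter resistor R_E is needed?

R_E ≈ 1 kΩ

V_E = V_B − V_BE = 5.2 − 0.7 = 4.5 V.
R_E = V_E / I_E = 4.5 / 4.3 = 1.05 kΩ.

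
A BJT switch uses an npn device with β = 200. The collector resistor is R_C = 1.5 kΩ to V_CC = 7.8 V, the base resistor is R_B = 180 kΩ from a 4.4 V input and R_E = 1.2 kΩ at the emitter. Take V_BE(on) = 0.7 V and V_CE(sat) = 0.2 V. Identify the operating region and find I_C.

active; I_C ≈ 1.8 mA

Assume active. Base-emitter loop: I_B = (V_BB − V_BE)/(R_B + (β+1)R_E) = (4.4 − 0.7)/(180 + 201×1.2) = 0.00878 mA.
I_C = β·I_B = 200×0.00878 = 1.76 mA.
V_CE = V_CC − I_C·R_C − I_E·R_E = 7.8 − 1.76×1.5 − 1.77×1.2 = 3.05 V > V_CE(sat), so the active-region assumption holds.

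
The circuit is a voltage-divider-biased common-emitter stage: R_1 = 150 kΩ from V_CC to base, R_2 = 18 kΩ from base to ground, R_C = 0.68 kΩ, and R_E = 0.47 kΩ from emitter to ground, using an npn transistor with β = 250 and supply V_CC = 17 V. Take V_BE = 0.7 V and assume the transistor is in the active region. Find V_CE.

Thevenize the base divider: V_Th = V_CC·R_2/(R_1+R_2) = 17×18/168 = 1.82 V, R_Th = R_1‖R_2 = 16.1 kΩ.
Base-emitter loop: V_Th = I_B·R_Th + V_BE + (β+1)I_B·R_E, so I_B = (1.82 − 0.7) / (16.1 + 251×0.47) = 0.00837 mA.
I_C = β·I_B = 250×0.00837 = 2.09 mA, and I_E = (β+1)I_B = 2.1 mA.
V_CE = V_CC − I_C·R_C − I_E·R_E = 17 − 2.09×0.68 − 2.1×0.47 = 14.6 V.
V_CE = 14.6 V > 0.2 V confirms active-region operation.

V_CE ≈ 15 V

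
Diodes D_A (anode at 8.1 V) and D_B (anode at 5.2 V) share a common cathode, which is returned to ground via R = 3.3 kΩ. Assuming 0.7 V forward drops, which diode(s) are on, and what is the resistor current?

Assume both conduct. Then node N would need to be at both 8.1−0.7 = 7.4 V and 5.2−0.7 = 4.5 V, which is impossible.
Assume only D_A conducts: V_N = 8.1 − 0.7 = 7.4 V, so I_R = 7.4/3.3 = 2.24 mA.
Check D_B: its anode-to-cathode voltage is 5.2 − 7.4 = -2.2 V < 0.7 V, so it is off. The assumption is consistent.

Only D_A conducts; I_R ≈ 2.2 mA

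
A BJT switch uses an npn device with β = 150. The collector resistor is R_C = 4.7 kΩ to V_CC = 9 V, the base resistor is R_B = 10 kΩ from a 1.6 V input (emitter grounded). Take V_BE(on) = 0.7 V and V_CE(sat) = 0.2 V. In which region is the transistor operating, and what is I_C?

saturation; I_C ≈ 1.9 mA

Assume active: I_B = (1.6 − 0.7)/10 = 0.09 mA, giving I_C = β·I_B = 13.5 mA.
But then V_CE = 9 − 13.5×4.7 = -54.5 V < V_CE(sat) = 0.2 V — impossible in the active region.
So the transistor is saturated. With V_CE = 0.2 V, I_C = (V_CC − 0.2)/R_C = 8.8/4.7 = 1.87 mA.
Check: β·I_B = 13.5 mA > I_C = 1.87 mA, confirming saturation.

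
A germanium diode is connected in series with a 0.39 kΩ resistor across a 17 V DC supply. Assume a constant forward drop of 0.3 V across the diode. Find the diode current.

I ≈ 43 mA

KVL around the loop: 17 = V_D + I·R = 0.3 + I × 0.39 kΩ.
So I = (17 − 0.3) / 0.39 kΩ = 16.7 / 0.39 = 42.8 mA.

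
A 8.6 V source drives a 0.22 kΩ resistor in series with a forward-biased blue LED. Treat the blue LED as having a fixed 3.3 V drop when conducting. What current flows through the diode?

I ≈ 24 mA

KVL around the loop: 8.6 = V_D + I·R = 3.3 + I × 0.22 kΩ.
So I = (8.6 − 3.3) / 0.22 kΩ = 5.3 / 0.22 = 24.1 mA.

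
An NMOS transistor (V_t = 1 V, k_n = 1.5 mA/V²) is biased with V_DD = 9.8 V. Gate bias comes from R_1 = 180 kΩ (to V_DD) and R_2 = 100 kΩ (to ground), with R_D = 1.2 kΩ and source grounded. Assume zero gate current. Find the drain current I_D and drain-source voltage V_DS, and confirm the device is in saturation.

V_G = V_DD·R_2/(R_1+R_2) = 9.8×100/280 = 3.5 V. With the source grounded, V_GS = V_G = 3.5 V.
Assume saturation: I_D = (k_n/2)(V_GS − V_t)² = (1.5/2)×(3.5 − 1)² = 0.75×2.5² = 4.69 mA.
V_DS = V_DD − I_D·R_D = 9.8 − 4.69×1.2 = 4.17 V.
Saturation requires V_DS ≥ V_GS − V_t = 2.5 V; 4.17 ≥ 2.5 ✓.

I_D ≈ 4.7 mA, V_DS ≈ 4.2 V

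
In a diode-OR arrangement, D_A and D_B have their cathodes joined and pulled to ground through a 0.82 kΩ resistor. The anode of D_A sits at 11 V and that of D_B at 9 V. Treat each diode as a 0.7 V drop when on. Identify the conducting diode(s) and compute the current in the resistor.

Assume both conduct. Then node N would need to be at both 11−0.7 = 10.3 V and 9−0.7 = 8.3 V, which is impossible.
Assume only D_A conducts: V_N = 11 − 0.7 = 10.3 V, so I_R = 10.3/0.82 = 12.6 mA.
Check D_B: its anode-to-cathode voltage is 9 − 10.3 = -1.3 V < 0.7 V, so it is off. The assumption is consistent.

Only D_A conducts; I_R ≈ 13 mA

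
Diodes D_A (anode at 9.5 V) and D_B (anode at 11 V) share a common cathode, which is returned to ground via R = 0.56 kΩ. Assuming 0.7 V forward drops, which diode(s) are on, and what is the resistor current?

Only D_B conducts; I_R ≈ 18 mA

Assume both conduct. Then node N would need to be at both 9.5−0.7 = 8.8 V and 11−0.7 = 10.3 V, which is impossible.
Assume only D_B conducts: V_N = 11 − 0.7 = 10.3 V, so I_R = 10.3/0.56 = 18.4 mA.
Check D_A: its anode-to-cathode voltage is 9.5 − 10.3 = -0.8 V < 0.7 V, so it is off. The assumption is consistent.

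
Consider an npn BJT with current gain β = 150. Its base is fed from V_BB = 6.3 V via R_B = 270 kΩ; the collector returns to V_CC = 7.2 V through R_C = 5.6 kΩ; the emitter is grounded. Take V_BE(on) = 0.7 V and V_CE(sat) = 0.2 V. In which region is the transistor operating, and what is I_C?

Assume active: I_B = (6.3 − 0.7)/270 = 0.0207 mA, giving I_C = β·I_B = 3.11 mA.
But then V_CE = 7.2 − 3.11×5.6 = -10.2 V < V_CE(sat) = 0.2 V — impossible in the active region.
So the transistor is saturated. With V_CE = 0.2 V, I_C = (V_CC − 0.2)/R_C = 7/5.6 = 1.25 mA.
Check: β·I_B = 3.11 mA > I_C = 1.25 mA, confirming saturation.

saturation; I_C ≈ 1.2 mA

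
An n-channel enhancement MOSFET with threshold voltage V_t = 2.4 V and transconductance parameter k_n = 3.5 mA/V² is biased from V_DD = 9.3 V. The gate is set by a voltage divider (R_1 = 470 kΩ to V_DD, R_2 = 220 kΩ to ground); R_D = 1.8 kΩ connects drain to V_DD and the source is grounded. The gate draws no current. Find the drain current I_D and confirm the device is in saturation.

I_D ≈ 0.56 mA

V_G = V_DD·R_2/(R_1+R_2) = 9.3×220/690 = 2.97 V. With the source grounded, V_GS = V_G = 2.97 V.
Assume saturation: I_D = (k_n/2)(V_GS − V_t)² = (3.5/2)×(2.97 − 2.4)² = 1.75×0.565² = 0.559 mA.
V_DS = V_DD − I_D·R_D = 9.3 − 0.559×1.8 = 8.29 V.
Saturation requires V_DS ≥ V_GS − V_t = 0.565 V; 8.29 ≥ 0.565 ✓.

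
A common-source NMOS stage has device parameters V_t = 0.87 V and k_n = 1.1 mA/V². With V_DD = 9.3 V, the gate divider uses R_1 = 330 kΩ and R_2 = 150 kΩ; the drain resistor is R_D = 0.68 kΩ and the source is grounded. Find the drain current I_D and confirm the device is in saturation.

V_G = V_DD·R_2/(R_1+R_2) = 9.3×150/480 = 2.91 V. With the source grounded, V_GS = V_G = 2.91 V.
Assume saturation: I_D = (k_n/2)(V_GS − V_t)² = (1.1/2)×(2.91 − 0.87)² = 0.55×2.04² = 2.28 mA.
V_DS = V_DD − I_D·R_D = 9.3 − 2.28×0.68 = 7.75 V.
Saturation requires V_DS ≥ V_GS − V_t = 2.04 V; 7.75 ≥ 2.04 ✓.

I_D ≈ 2.3 mA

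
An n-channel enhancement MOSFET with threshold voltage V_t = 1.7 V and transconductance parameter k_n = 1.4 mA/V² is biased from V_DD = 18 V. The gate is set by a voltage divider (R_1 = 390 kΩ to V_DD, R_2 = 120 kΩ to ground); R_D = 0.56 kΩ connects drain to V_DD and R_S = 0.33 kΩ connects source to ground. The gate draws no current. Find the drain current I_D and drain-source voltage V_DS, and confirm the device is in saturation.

V_G = V_DD·R_2/(R_1+R_2) = 18×120/510 = 4.24 V.
Assume saturation: I_D = (k_n/2)(V_GS − V_t)² with V_GS = V_G − I_D·R_S = 4.24 − 0.33·I_D.
Substituting gives 0.0762·I_D² − 2.17·I_D + 4.5 = 0, with roots I_D = 2.25 or 26.2 mA.
The root I_D = 26.2 mA gives V_GS = -4.42 V ≤ V_t, so take I_D = 2.25 mA.
Then V_GS = 3.49 V and V_DS = V_DD − I_D(R_D+R_S) = 18 − 2.25×0.89 = 16 V.
Saturation requires V_DS ≥ V_GS − V_t = 1.79 V; 16 ≥ 1.79 ✓.

I_D ≈ 2.2 mA, V_DS ≈ 16 V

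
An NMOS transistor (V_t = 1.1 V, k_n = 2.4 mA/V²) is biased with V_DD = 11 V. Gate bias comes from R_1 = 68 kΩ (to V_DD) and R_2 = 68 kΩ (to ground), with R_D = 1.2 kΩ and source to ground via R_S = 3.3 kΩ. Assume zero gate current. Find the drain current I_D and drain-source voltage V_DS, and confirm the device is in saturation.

V_G = V_DD·R_2/(R_1+R_2) = 11×68/136 = 5.5 V.
Assume saturation: I_D = (k_n/2)(V_GS − V_t)² with V_GS = V_G − I_D·R_S = 5.5 − 3.3·I_D.
Substituting gives 13.1·I_D² − 35.8·I_D + 23.2 = 0, with roots I_D = 1.05 or 1.69 mA.
The root I_D = 1.69 mA gives V_GS = -0.0879 V ≤ V_t, so take I_D = 1.05 mA.
Then V_GS = 2.04 V and V_DS = V_DD − I_D(R_D+R_S) = 11 − 1.05×4.5 = 6.28 V.
Saturation requires V_DS ≥ V_GS − V_t = 0.935 V; 6.28 ≥ 0.935 ✓.

I_D ≈ 1 mA, V_DS ≈ 6.3 V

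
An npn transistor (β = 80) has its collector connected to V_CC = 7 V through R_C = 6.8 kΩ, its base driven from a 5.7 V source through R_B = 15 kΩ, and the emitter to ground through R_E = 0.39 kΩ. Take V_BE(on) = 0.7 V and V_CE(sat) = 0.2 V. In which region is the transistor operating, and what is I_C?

saturation; I_C ≈ 0.93 mA

Assume active: I_B = (5.7 − 0.7)/(15 + 81×0.39) = 0.107 mA, I_C = β·I_B = 8.59 mA.
Then V_CE = 7 − 8.59×6.8 − 8.69×0.39 = -54.8 V < 0.2 V — the active assumption fails.
Re-solve with V_CE = 0.2 V. KCL at the emitter: V_E/R_E = (V_BB−0.7−V_E)/R_B + (V_CC−0.2−V_E)/R_C, giving V_E = 0.48 V.
I_C = (V_CC − 0.2 − V_E)/R_C = (6.8 − 0.48)/6.8 = 0.929 mA.
Check: I_B = (5 − 0.48)/15 = 0.301 mA, and β·I_B = 24.1 mA > I_C, confirming saturation.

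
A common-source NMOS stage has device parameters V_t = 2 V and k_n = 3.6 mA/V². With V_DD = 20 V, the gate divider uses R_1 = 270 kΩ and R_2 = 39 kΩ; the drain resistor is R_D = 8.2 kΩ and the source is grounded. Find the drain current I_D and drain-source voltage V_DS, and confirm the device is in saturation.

V_G = V_DD·R_2/(R_1+R_2) = 20×39/309 = 2.52 V. With the source grounded, V_GS = V_G = 2.52 V.
Assume saturation: I_D = (k_n/2)(V_GS − V_t)² = (3.6/2)×(2.52 − 2)² = 1.8×0.524² = 0.495 mA.
V_DS = V_DD − I_D·R_D = 20 − 0.495×8.2 = 15.9 V.
Saturation requires V_DS ≥ V_GS − V_t = 0.524 V; 15.9 ≥ 0.524 ✓.

I_D ≈ 0.49 mA, V_DS ≈ 16 V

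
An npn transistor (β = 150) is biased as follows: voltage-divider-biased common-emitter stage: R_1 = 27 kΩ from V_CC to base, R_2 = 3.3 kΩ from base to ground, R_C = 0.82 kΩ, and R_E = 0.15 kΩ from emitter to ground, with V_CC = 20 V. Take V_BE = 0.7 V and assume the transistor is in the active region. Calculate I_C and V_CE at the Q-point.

Thevenize the base divider: V_Th = V_CC·R_2/(R_1+R_2) = 20×3.3/30.3 = 2.18 V, R_Th = R_1‖R_2 = 2.94 kΩ.
Base-emitter loop: V_Th = I_B·R_Th + V_BE + (β+1)I_B·R_E, so I_B = (2.18 − 0.7) / (2.94 + 151×0.15) = 0.0578 mA.
I_C = β·I_B = 150×0.0578 = 8.66 mA, and I_E = (β+1)I_B = 8.72 mA.
V_CE = V_CC − I_C·R_C − I_E·R_E = 20 − 8.66×0.82 − 8.72×0.15 = 11.6 V.
V_CE = 11.6 V > 0.2 V confirms active-region operation.

I_C ≈ 8.7 mA, V_CE ≈ 12 V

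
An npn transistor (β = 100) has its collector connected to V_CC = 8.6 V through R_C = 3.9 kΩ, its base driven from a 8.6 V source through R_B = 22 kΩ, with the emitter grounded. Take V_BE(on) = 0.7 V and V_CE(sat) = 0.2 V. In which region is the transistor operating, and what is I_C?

saturation; I_C ≈ 2.2 mA

Assume active: I_B = (8.6 − 0.7)/22 = 0.359 mA, giving I_C = β·I_B = 35.9 mA.
But then V_CE = 8.6 − 35.9×3.9 = -131 V < V_CE(sat) = 0.2 V — impossible in the active region.
So the transistor is saturated. With V_CE = 0.2 V, I_C = (V_CC − 0.2)/R_C = 8.4/3.9 = 2.15 mA.
Check: β·I_B = 35.9 mA > I_C = 2.15 mA, confirming saturation.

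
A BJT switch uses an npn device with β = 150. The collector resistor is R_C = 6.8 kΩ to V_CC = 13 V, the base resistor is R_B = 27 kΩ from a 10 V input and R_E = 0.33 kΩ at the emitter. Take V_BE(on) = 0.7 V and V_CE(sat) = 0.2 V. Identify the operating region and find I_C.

saturation; I_C ≈ 1.8 mA

Assume active: I_B = (10 − 0.7)/(27 + 151×0.33) = 0.121 mA, I_C = β·I_B = 18.2 mA.
Then V_CE = 13 − 18.2×6.8 − 18.3×0.33 = -116 V < 0.2 V — the active assumption fails.
Re-solve with V_CE = 0.2 V. KCL at the emitter: V_E/R_E = (V_BB−0.7−V_E)/R_B + (V_CC−0.2−V_E)/R_C, giving V_E = 0.693 V.
I_C = (V_CC − 0.2 − V_E)/R_C = (12.8 − 0.693)/6.8 = 1.78 mA.
Check: I_B = (9.3 − 0.693)/27 = 0.319 mA, and β·I_B = 47.8 mA > I_C, confirming saturation.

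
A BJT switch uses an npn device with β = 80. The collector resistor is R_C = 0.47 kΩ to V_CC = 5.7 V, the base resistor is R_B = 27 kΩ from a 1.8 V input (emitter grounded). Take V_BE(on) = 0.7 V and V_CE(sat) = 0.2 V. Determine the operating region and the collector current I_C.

active; I_C ≈ 3.3 mA

Assume active. Base-emitter loop: I_B = (V_BB − V_BE)/R_B = (1.8 − 0.7)/27 = 0.0407 mA.
I_C = β·I_B = 80×0.0407 = 3.26 mA.
V_CE = V_CC − I_C·R_C = 5.7 − 3.26×0.47 = 4.17 V > V_CE(sat), so the active-region assumption holds.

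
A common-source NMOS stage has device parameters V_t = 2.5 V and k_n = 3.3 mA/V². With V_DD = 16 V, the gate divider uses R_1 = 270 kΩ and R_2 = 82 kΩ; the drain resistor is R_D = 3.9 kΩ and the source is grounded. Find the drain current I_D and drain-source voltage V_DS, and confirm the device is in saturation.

V_G = V_DD·R_2/(R_1+R_2) = 16×82/352 = 3.73 V. With the source grounded, V_GS = V_G = 3.73 V.
Assume saturation: I_D = (k_n/2)(V_GS − V_t)² = (3.3/2)×(3.73 − 2.5)² = 1.65×1.23² = 2.49 mA.
V_DS = V_DD − I_D·R_D = 16 − 2.49×3.9 = 6.31 V.
Saturation requires V_DS ≥ V_GS − V_t = 1.23 V; 6.31 ≥ 1.23 ✓.

I_D ≈ 2.5 mA, V_DS ≈ 6.3 V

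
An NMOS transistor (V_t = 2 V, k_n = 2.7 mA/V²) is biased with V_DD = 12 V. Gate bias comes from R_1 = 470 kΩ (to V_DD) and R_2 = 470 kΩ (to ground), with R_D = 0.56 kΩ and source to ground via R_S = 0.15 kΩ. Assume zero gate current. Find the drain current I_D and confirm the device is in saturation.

V_G = V_DD·R_2/(R_1+R_2) = 12×470/940 = 6 V.
Assume saturation: I_D = (k_n/2)(V_GS − V_t)² with V_GS = V_G − I_D·R_S = 6 − 0.15·I_D.
Substituting gives 0.0304·I_D² − 2.62·I_D + 21.6 = 0, with roots I_D = 9.23 or 77 mA.
The root I_D = 77 mA gives V_GS = -5.55 V ≤ V_t, so take I_D = 9.23 mA.
Then V_GS = 4.62 V and V_DS = V_DD − I_D(R_D+R_S) = 12 − 9.23×0.71 = 5.44 V.
Saturation requires V_DS ≥ V_GS − V_t = 2.62 V; 5.44 ≥ 2.62 ✓.

I_D ≈ 9.2 mA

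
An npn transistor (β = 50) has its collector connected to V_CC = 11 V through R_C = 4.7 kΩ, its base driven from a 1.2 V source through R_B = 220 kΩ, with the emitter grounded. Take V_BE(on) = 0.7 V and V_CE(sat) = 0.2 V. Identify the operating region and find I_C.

Assume active. Base-emitter loop: I_B = (V_BB − V_BE)/R_B = (1.2 − 0.7)/220 = 0.00227 mA.
I_C = β·I_B = 50×0.00227 = 0.114 mA.
V_CE = V_CC − I_C·R_C = 11 − 0.114×4.7 = 10.5 V > V_CE(sat), so the active-region assumption holds.

active; I_C ≈ 0.11 mA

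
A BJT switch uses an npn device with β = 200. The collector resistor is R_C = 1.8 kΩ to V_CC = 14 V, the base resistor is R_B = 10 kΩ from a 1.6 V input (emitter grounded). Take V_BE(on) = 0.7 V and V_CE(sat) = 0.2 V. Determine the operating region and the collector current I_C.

saturation; I_C ≈ 7.7 mA

Assume active: I_B = (1.6 − 0.7)/10 = 0.09 mA, giving I_C = β·I_B = 18 mA.
But then V_CE = 14 − 18×1.8 = -18.4 V < V_CE(sat) = 0.2 V — impossible in the active region.
So the transistor is saturated. With V_CE = 0.2 V, I_C = (V_CC − 0.2)/R_C = 13.8/1.8 = 7.67 mA.
Check: β·I_B = 18 mA > I_C = 7.67 mA, confirming saturation.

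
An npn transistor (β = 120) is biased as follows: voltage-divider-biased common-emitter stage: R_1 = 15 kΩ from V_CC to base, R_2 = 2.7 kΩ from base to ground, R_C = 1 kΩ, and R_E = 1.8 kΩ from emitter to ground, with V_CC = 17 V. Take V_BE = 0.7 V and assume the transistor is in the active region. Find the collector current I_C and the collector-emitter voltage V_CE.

Thevenize the base divider: V_Th = V_CC·R_2/(R_1+R_2) = 17×2.7/17.7 = 2.59 V, R_Th = R_1‖R_2 = 2.29 kΩ.
Base-emitter loop: V_Th = I_B·R_Th + V_BE + (β+1)I_B·R_E, so I_B = (2.59 − 0.7) / (2.29 + 121×1.8) = 0.0086 mA.
I_C = β·I_B = 120×0.0086 = 1.03 mA, and I_E = (β+1)I_B = 1.04 mA.
V_CE = V_CC − I_C·R_C − I_E·R_E = 17 − 1.03×1 − 1.04×1.8 = 14.1 V.
V_CE = 14.1 V > 0.2 V confirms active-region operation.

I_C ≈ 1 mA, V_CE ≈ 14 V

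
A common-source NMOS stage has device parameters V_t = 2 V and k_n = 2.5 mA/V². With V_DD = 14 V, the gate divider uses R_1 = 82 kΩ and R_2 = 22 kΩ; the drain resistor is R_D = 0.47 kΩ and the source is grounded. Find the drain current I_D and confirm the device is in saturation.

V_G = V_DD·R_2/(R_1+R_2) = 14×22/104 = 2.96 V. With the source grounded, V_GS = V_G = 2.96 V.
Assume saturation: I_D = (k_n/2)(V_GS − V_t)² = (2.5/2)×(2.96 − 2)² = 1.25×0.962² = 1.16 mA.
V_DS = V_DD − I_D·R_D = 14 − 1.16×0.47 = 13.5 V.
Saturation requires V_DS ≥ V_GS − V_t = 0.962 V; 13.5 ≥ 0.962 ✓.

I_D ≈ 1.2 mA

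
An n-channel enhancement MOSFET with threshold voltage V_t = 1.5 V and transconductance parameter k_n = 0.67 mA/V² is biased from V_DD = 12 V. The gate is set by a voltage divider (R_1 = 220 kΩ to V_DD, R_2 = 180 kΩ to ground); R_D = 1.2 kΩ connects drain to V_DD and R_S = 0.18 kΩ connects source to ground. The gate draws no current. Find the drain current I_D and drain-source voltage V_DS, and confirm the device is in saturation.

I_D ≈ 3.6 mA, V_DS ≈ 7.1 V

V_G = V_DD·R_2/(R_1+R_2) = 12×180/400 = 5.4 V.
Assume saturation: I_D = (k_n/2)(V_GS − V_t)² with V_GS = V_G − I_D·R_S = 5.4 − 0.18·I_D.
Substituting gives 0.0109·I_D² − 1.47·I_D + 5.1 = 0, with roots I_D = 3.56 or 132 mA.
The root I_D = 132 mA gives V_GS = -18.3 V ≤ V_t, so take I_D = 3.56 mA.
Then V_GS = 4.76 V and V_DS = V_DD − I_D(R_D+R_S) = 12 − 3.56×1.38 = 7.09 V.
Saturation requires V_DS ≥ V_GS − V_t = 3.26 V; 7.09 ≥ 3.26 ✓.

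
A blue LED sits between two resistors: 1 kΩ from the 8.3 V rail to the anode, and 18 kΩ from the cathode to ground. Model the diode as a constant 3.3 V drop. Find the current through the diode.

The two resistors are in series with the diode, so KVL gives 8.3 = I·1 + 3.3 + I·18.
I = (8.3 − 3.3) / (1 + 18) kΩ = 5 / 19 = 0.263 mA.

I ≈ 0.26 mA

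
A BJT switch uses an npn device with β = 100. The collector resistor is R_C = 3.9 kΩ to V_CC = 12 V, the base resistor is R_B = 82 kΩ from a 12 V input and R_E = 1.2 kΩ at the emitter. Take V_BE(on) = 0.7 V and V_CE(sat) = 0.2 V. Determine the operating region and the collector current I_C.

saturation; I_C ≈ 2.3 mA

Assume active: I_B = (12 − 0.7)/(82 + 101×1.2) = 0.0556 mA, I_C = β·I_B = 5.56 mA.
Then V_CE = 12 − 5.56×3.9 − 5.62×1.2 = -16.4 V < 0.2 V — the active assumption fails.
Re-solve with V_CE = 0.2 V. KCL at the emitter: V_E/R_E = (V_BB−0.7−V_E)/R_B + (V_CC−0.2−V_E)/R_C, giving V_E = 2.87 V.
I_C = (V_CC − 0.2 − V_E)/R_C = (11.8 − 2.87)/3.9 = 2.29 mA.
Check: I_B = (11.3 − 2.87)/82 = 0.103 mA, and β·I_B = 10.3 mA > I_C, confirming saturation.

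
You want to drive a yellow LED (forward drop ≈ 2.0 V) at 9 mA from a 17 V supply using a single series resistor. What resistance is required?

R ≈ 1.7 kΩ

The resistor drops V_S − V_D = 17 − 2.0 = 15 V at 9 mA.
R = 15 V / 9 mA = 1.67 kΩ.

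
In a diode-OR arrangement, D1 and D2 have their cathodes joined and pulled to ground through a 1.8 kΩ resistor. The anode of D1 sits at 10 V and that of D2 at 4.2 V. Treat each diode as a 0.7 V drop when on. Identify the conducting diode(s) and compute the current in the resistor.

Assume both conduct. Then node N would need to be at both 10−0.7 = 9.3 V and 4.2−0.7 = 3.5 V, which is impossible.
Assume only D1 conducts: V_N = 10 − 0.7 = 9.3 V, so I_R = 9.3/1.8 = 5.17 mA.
Check D2: its anode-to-cathode voltage is 4.2 − 9.3 = -5.1 V < 0.7 V, so it is off. The assumption is consistent.

Only D1 conducts; I_R ≈ 5.2 mA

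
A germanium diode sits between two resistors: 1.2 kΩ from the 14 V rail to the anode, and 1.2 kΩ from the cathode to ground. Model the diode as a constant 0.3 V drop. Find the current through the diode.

I ≈ 5.7 mA

The two resistors are in series with the diode, so KVL gives 14 = I·1.2 + 0.3 + I·1.2.
I = (14 − 0.3) / (1.2 + 1.2) kΩ = 13.7 / 2.4 = 5.71 mA.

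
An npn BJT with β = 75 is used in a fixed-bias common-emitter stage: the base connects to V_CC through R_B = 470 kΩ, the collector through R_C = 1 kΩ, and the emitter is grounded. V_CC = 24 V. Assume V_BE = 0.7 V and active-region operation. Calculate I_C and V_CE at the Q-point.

I_C ≈ 3.7 mA, V_CE ≈ 20 V

Base loop: V_CC = I_B·R_B + V_BE, so I_B = (24 − 0.7)/470 kΩ = 0.0496 mA.
In the active region I_C = β·I_B = 75 × 0.0496 = 3.72 mA.
Collector loop: V_CE = V_CC − I_C·R_C = 24 − 3.72×1 = 20.3 V.
Since V_CE = 20.3 V > V_CE(sat) ≈ 0.2 V, the transistor is in the active region as assumed.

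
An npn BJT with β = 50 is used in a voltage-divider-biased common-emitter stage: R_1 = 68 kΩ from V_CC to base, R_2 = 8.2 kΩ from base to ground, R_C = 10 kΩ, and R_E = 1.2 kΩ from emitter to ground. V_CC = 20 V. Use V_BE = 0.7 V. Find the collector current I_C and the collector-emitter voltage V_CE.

I_C ≈ 1.1 mA, V_CE ≈ 8.1 V

Thevenize the base divider: V_Th = V_CC·R_2/(R_1+R_2) = 20×8.2/76.2 = 2.15 V, R_Th = R_1‖R_2 = 7.32 kΩ.
Base-emitter loop: V_Th = I_B·R_Th + V_BE + (β+1)I_B·R_E, so I_B = (2.15 − 0.7) / (7.32 + 51×1.2) = 0.0212 mA.
I_C = β·I_B = 50×0.0212 = 1.06 mA, and I_E = (β+1)I_B = 1.08 mA.
V_CE = V_CC − I_C·R_C − I_E·R_E = 20 − 1.06×10 − 1.08×1.2 = 8.11 V.
V_CE = 8.11 V > 0.2 V confirms active-region operation.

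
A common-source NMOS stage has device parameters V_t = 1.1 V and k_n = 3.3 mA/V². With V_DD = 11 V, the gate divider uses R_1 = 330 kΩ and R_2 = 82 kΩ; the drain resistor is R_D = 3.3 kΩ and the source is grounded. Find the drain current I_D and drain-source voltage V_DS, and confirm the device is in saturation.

I_D ≈ 2 mA, V_DS ≈ 4.5 V

V_G = V_DD·R_2/(R_1+R_2) = 11×82/412 = 2.19 V. With the source grounded, V_GS = V_G = 2.19 V.
Assume saturation: I_D = (k_n/2)(V_GS − V_t)² = (3.3/2)×(2.19 − 1.1)² = 1.65×1.09² = 1.96 mA.
V_DS = V_DD − I_D·R_D = 11 − 1.96×3.3 = 4.54 V.
Saturation requires V_DS ≥ V_GS − V_t = 1.09 V; 4.54 ≥ 1.09 ✓.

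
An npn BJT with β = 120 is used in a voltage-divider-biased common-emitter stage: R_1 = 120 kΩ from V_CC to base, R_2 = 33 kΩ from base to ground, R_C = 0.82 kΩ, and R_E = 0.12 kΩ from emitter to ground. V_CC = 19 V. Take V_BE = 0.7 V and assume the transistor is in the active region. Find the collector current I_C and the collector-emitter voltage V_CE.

Thevenize the base divider: V_Th = V_CC·R_2/(R_1+R_2) = 19×33/153 = 4.1 V, R_Th = R_1‖R_2 = 25.9 kΩ.
Base-emitter loop: V_Th = I_B·R_Th + V_BE + (β+1)I_B·R_E, so I_B = (4.1 − 0.7) / (25.9 + 121×0.12) = 0.0841 mA.
I_C = β·I_B = 120×0.0841 = 10.1 mA, and I_E = (β+1)I_B = 10.2 mA.
V_CE = V_CC − I_C·R_C − I_E·R_E = 19 − 10.1×0.82 − 10.2×0.12 = 9.5 V.
V_CE = 9.5 V > 0.2 V confirms active-region operation.

I_C ≈ 10 mA, V_CE ≈ 9.5 V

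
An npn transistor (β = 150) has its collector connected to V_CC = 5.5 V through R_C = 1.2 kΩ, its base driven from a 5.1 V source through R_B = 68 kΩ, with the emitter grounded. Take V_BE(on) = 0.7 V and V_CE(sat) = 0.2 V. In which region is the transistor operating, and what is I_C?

saturation; I_C ≈ 4.4 mA

Assume active: I_B = (5.1 − 0.7)/68 = 0.0647 mA, giving I_C = β·I_B = 9.71 mA.
But then V_CE = 5.5 − 9.71×1.2 = -6.15 V < V_CE(sat) = 0.2 V — impossible in the active region.
So the transistor is saturated. With V_CE = 0.2 V, I_C = (V_CC − 0.2)/R_C = 5.3/1.2 = 4.42 mA.
Check: β·I_B = 9.71 mA > I_C = 4.42 mA, confirming saturation.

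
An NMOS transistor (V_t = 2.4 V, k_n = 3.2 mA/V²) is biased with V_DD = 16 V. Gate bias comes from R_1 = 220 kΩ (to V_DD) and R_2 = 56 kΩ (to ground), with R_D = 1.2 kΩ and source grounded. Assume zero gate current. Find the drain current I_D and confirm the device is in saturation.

V_G = V_DD·R_2/(R_1+R_2) = 16×56/276 = 3.25 V. With the source grounded, V_GS = V_G = 3.25 V.
Assume saturation: I_D = (k_n/2)(V_GS − V_t)² = (3.2/2)×(3.25 − 2.4)² = 1.6×0.846² = 1.15 mA.
V_DS = V_DD − I_D·R_D = 16 − 1.15×1.2 = 14.6 V.
Saturation requires V_DS ≥ V_GS − V_t = 0.846 V; 14.6 ≥ 0.846 ✓.

I_D ≈ 1.1 mA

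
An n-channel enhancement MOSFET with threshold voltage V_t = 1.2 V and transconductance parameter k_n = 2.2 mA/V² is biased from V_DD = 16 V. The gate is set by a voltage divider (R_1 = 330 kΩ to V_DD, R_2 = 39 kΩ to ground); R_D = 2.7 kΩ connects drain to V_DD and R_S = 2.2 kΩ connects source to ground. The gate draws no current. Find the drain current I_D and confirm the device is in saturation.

I_D ≈ 0.092 mA

V_G = V_DD·R_2/(R_1+R_2) = 16×39/369 = 1.69 V.
Assume saturation: I_D = (k_n/2)(V_GS − V_t)² with V_GS = V_G − I_D·R_S = 1.69 − 2.2·I_D.
Substituting gives 5.32·I_D² − 3.38·I_D + 0.265 = 0, with roots I_D = 0.0919 or 0.542 mA.
The root I_D = 0.542 mA gives V_GS = 0.498 V ≤ V_t, so take I_D = 0.0919 mA.
Then V_GS = 1.49 V and V_DS = V_DD − I_D(R_D+R_S) = 16 − 0.0919×4.9 = 15.5 V.
Saturation requires V_DS ≥ V_GS − V_t = 0.289 V; 15.5 ≥ 0.289 ✓.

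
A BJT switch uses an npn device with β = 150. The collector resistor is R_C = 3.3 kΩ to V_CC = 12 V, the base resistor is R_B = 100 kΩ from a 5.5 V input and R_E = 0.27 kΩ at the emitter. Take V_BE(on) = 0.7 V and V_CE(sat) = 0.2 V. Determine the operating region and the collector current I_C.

saturation; I_C ≈ 3.3 mA

Assume active: I_B = (5.5 − 0.7)/(100 + 151×0.27) = 0.0341 mA, I_C = β·I_B = 5.11 mA.
Then V_CE = 12 − 5.11×3.3 − 5.15×0.27 = -6.27 V < 0.2 V — the active assumption fails.
Re-solve with V_CE = 0.2 V. KCL at the emitter: V_E/R_E = (V_BB−0.7−V_E)/R_B + (V_CC−0.2−V_E)/R_C, giving V_E = 0.902 V.
I_C = (V_CC − 0.2 − V_E)/R_C = (11.8 − 0.902)/3.3 = 3.3 mA.
Check: I_B = (4.8 − 0.902)/100 = 0.039 mA, and β·I_B = 5.85 mA > I_C, confirming saturation.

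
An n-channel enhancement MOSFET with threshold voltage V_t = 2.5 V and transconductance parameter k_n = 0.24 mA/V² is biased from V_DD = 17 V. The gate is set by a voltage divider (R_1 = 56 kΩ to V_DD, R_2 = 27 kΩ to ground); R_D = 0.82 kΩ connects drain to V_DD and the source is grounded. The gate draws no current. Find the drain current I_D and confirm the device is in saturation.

I_D ≈ 1.1 mA

V_G = V_DD·R_2/(R_1+R_2) = 17×27/83 = 5.53 V. With the source grounded, V_GS = V_G = 5.53 V.
Assume saturation: I_D = (k_n/2)(V_GS − V_t)² = (0.24/2)×(5.53 − 2.5)² = 0.12×3.03² = 1.1 mA.
V_DS = V_DD − I_D·R_D = 17 − 1.1×0.82 = 16.1 V.
Saturation requires V_DS ≥ V_GS − V_t = 3.03 V; 16.1 ≥ 3.03 ✓.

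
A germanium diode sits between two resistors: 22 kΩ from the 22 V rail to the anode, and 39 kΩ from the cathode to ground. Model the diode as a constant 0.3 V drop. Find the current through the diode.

The two resistors are in series with the diode, so KVL gives 22 = I·22 + 0.3 + I·39.
I = (22 − 0.3) / (22 + 39) kΩ = 21.7 / 61 = 0.356 mA.

I ≈ 0.36 mA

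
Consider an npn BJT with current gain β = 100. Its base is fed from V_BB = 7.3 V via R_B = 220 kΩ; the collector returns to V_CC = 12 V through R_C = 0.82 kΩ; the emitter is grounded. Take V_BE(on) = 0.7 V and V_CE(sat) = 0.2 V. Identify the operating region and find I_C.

active; I_C ≈ 3 mA

Assume active. Base-emitter loop: I_B = (V_BB − V_BE)/R_B = (7.3 − 0.7)/220 = 0.03 mA.
I_C = β·I_B = 100×0.03 = 3 mA.
V_CE = V_CC − I_C·R_C = 12 − 3×0.82 = 9.54 V > V_CE(sat), so the active-region assumption holds.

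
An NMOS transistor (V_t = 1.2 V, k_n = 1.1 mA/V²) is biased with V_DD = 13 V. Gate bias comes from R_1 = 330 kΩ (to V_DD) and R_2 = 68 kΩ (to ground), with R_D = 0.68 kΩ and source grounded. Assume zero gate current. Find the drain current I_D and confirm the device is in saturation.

I_D ≈ 0.57 mA

V_G = V_DD·R_2/(R_1+R_2) = 13×68/398 = 2.22 V. With the source grounded, V_GS = V_G = 2.22 V.
Assume saturation: I_D = (k_n/2)(V_GS − V_t)² = (1.1/2)×(2.22 − 1.2)² = 0.55×1.02² = 0.573 mA.
V_DS = V_DD − I_D·R_D = 13 − 0.573×0.68 = 12.6 V.
Saturation requires V_DS ≥ V_GS − V_t = 1.02 V; 12.6 ≥ 1.02 ✓.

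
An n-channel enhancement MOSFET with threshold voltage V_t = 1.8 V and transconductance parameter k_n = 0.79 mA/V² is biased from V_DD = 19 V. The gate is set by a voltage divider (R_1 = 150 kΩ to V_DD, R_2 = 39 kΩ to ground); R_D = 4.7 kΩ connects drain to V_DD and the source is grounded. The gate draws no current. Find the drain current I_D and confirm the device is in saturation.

V_G = V_DD·R_2/(R_1+R_2) = 19×39/189 = 3.92 V. With the source grounded, V_GS = V_G = 3.92 V.
Assume saturation: I_D = (k_n/2)(V_GS − V_t)² = (0.79/2)×(3.92 − 1.8)² = 0.395×2.12² = 1.78 mA.
V_DS = V_DD − I_D·R_D = 19 − 1.78×4.7 = 10.7 V.
Saturation requires V_DS ≥ V_GS − V_t = 2.12 V; 10.7 ≥ 2.12 ✓.

I_D ≈ 1.8 mA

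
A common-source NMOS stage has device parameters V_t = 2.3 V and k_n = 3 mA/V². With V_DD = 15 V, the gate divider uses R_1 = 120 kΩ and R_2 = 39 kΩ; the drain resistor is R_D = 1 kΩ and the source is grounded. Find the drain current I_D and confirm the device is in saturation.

V_G = V_DD·R_2/(R_1+R_2) = 15×39/159 = 3.68 V. With the source grounded, V_GS = V_G = 3.68 V.
Assume saturation: I_D = (k_n/2)(V_GS − V_t)² = (3/2)×(3.68 − 2.3)² = 1.5×1.38² = 2.85 mA.
V_DS = V_DD − I_D·R_D = 15 − 2.85×1 = 12.1 V.
Saturation requires V_DS ≥ V_GS − V_t = 1.38 V; 12.1 ≥ 1.38 ✓.

I_D ≈ 2.9 mA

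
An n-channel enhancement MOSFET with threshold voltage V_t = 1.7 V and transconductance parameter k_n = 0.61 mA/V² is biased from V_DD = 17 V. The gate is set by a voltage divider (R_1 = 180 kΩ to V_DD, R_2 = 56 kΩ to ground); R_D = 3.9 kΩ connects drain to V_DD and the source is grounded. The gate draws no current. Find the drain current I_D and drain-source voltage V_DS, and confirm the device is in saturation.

V_G = V_DD·R_2/(R_1+R_2) = 17×56/236 = 4.03 V. With the source grounded, V_GS = V_G = 4.03 V.
Assume saturation: I_D = (k_n/2)(V_GS − V_t)² = (0.61/2)×(4.03 − 1.7)² = 0.305×2.33² = 1.66 mA.
V_DS = V_DD − I_D·R_D = 17 − 1.66×3.9 = 10.5 V.
Saturation requires V_DS ≥ V_GS − V_t = 2.33 V; 10.5 ≥ 2.33 ✓.

I_D ≈ 1.7 mA, V_DS ≈ 11 V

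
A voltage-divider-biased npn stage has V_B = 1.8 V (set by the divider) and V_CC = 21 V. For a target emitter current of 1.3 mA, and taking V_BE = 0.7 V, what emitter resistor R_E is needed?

V_E = V_B − V_BE = 1.8 − 0.7 = 1.1 V.
R_E = V_E / I_E = 1.1 / 1.3 = 0.846 kΩ.

R_E ≈ 0.85 kΩ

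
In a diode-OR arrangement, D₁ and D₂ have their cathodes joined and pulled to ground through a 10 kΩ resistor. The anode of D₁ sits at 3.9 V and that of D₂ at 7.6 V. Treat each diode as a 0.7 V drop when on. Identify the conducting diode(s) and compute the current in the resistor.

Assume both conduct. Then node N would need to be at both 3.9−0.7 = 3.2 V and 7.6−0.7 = 6.9 V, which is impossible.
Assume only D₂ conducts: V_N = 7.6 − 0.7 = 6.9 V, so I_R = 6.9/10 = 0.69 mA.
Check D₁: its anode-to-cathode voltage is 3.9 − 6.9 = -3 V < 0.7 V, so it is off. The assumption is consistent.

Only D₂ conducts; I_R ≈ 0.69 mA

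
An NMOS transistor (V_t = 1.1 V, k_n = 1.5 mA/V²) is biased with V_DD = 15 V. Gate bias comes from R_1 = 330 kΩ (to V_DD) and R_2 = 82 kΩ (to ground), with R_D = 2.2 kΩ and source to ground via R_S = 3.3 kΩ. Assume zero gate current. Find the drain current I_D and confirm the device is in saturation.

V_G = V_DD·R_2/(R_1+R_2) = 15×82/412 = 2.99 V.
Assume saturation: I_D = (k_n/2)(V_GS − V_t)² with V_GS = V_G − I_D·R_S = 2.99 − 3.3·I_D.
Substituting gives 8.17·I_D² − 10.3·I_D + 2.67 = 0, with roots I_D = 0.361 or 0.904 mA.
The root I_D = 0.904 mA gives V_GS = 0.0021 V ≤ V_t, so take I_D = 0.361 mA.
Then V_GS = 1.79 V and V_DS = V_DD − I_D(R_D+R_S) = 15 − 0.361×5.5 = 13 V.
Saturation requires V_DS ≥ V_GS − V_t = 0.694 V; 13 ≥ 0.694 ✓.

I_D ≈ 0.36 mA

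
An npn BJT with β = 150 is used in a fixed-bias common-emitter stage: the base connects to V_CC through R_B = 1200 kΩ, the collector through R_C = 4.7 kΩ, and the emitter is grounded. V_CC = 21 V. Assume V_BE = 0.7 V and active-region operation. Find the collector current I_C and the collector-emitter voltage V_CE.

Base loop: V_CC = I_B·R_B + V_BE, so I_B = (21 − 0.7)/1200 kΩ = 0.0169 mA.
In the active region I_C = β·I_B = 150 × 0.0169 = 2.54 mA.
Collector loop: V_CE = V_CC − I_C·R_C = 21 − 2.54×4.7 = 9.07 V.
Since V_CE = 9.07 V > V_CE(sat) ≈ 0.2 V, the transistor is in the active region as assumed.

I_C ≈ 2.5 mA, V_CE ≈ 9.1 V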